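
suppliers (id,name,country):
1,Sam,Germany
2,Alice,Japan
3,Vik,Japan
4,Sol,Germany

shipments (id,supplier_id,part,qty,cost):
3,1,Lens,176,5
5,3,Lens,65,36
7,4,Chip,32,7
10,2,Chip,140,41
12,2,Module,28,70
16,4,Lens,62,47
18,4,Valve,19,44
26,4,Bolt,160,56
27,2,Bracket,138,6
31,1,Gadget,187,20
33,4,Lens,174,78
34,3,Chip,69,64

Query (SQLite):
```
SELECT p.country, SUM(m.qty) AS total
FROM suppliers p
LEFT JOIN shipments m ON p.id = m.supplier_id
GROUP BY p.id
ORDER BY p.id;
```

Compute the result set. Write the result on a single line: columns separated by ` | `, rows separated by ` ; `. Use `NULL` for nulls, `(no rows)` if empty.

LEFT JOIN keeps every suppliers row; unmatched ones get NULL for shipments columns.
Group by suppliers.id and compute SUM(m.qty). SUM over an all-NULL group is NULL.
  1: ids {3, 31} → SUM(m.qty)=363
  2: ids {10, 12, 27} → SUM(m.qty)=306
  3: ids {5, 34} → SUM(m.qty)=134
  4: ids {7, 16, 18, 26, 33} → SUM(m.qty)=447

Germany | 363 ; Japan | 306 ; Japan | 134 ; Germany | 447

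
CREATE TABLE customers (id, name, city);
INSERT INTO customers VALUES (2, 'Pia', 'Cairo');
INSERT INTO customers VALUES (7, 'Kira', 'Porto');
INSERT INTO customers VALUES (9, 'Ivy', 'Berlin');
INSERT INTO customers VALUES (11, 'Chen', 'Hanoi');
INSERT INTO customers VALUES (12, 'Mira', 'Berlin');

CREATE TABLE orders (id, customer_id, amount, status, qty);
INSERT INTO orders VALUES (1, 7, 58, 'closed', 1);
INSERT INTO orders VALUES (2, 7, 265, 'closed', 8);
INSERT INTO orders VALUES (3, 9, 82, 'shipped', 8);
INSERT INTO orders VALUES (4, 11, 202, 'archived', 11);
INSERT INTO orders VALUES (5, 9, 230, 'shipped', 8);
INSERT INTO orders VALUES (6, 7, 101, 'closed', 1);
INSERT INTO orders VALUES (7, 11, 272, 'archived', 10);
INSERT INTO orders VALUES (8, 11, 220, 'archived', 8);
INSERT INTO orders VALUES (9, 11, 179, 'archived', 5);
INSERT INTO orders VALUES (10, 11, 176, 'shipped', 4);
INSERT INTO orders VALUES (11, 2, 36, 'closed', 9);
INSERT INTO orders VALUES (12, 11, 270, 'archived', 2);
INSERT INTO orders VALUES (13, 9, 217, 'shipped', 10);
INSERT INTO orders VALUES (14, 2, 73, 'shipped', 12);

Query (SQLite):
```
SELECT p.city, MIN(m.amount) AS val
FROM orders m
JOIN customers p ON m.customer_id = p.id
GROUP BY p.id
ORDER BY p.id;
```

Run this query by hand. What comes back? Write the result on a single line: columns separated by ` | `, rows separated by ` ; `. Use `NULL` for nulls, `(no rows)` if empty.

Cairo | 36 ; Porto | 58 ; Berlin | 82 ; Hanoi | 176

Join each orders row to its customers via customer_id.
Group joined rows by customers.id; compute MIN(m.amount) per group.
  2: ids {11, 14} → MIN(m.amount)=36
  7: ids {1, 2, 6} → MIN(m.amount)=58
  9: ids {3, 5, 13} → MIN(m.amount)=82
  11: ids {4, 7, 8, 9, 10, 12} → MIN(m.amount)=176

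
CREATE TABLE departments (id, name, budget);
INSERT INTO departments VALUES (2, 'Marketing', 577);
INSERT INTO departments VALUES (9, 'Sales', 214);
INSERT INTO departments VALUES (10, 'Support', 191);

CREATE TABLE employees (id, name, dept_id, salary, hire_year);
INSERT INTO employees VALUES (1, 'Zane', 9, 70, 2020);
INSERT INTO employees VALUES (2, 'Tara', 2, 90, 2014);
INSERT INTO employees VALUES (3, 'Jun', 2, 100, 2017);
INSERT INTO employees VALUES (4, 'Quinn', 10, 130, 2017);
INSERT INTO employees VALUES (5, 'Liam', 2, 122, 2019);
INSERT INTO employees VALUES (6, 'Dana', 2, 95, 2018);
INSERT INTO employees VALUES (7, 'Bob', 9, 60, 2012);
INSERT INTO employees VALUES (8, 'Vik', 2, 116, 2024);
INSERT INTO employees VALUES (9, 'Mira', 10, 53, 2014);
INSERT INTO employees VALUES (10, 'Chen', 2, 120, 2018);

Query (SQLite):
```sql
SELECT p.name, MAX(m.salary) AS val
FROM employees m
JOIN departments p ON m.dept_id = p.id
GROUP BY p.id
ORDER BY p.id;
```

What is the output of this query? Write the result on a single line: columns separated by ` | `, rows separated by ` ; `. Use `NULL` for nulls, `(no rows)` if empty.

Join each employees row to its departments via dept_id.
Group joined rows by departments.id; compute MAX(m.salary) per group.
  2: ids {2, 3, 5, 6, 8, 10} → MAX(m.salary)=122
  9: ids {1, 7} → MAX(m.salary)=70
  10: ids {4, 9} → MAX(m.salary)=130

Marketing | 122 ; Sales | 70 ; Support | 130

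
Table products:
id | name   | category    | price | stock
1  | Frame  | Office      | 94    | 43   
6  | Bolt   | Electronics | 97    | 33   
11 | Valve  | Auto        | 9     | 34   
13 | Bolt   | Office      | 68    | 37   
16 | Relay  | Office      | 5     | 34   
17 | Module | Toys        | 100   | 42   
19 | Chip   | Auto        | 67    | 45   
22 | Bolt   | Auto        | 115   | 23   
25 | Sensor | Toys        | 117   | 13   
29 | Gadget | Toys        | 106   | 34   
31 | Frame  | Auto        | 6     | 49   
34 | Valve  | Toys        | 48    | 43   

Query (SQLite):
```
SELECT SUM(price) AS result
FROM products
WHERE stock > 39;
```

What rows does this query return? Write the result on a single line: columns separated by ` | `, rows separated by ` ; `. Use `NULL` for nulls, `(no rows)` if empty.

315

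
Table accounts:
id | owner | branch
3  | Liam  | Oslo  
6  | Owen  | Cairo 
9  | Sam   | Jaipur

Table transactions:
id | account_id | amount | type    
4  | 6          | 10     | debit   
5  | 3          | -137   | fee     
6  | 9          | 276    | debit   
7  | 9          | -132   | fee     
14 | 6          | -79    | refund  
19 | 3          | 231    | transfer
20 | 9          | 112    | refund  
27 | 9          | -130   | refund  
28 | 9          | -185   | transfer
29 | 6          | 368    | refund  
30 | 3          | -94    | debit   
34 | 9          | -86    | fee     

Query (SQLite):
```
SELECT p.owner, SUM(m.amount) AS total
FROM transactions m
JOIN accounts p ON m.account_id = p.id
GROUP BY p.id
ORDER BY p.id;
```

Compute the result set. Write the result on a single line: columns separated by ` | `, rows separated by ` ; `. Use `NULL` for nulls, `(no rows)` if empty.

Liam | 0 ; Owen | 299 ; Sam | -145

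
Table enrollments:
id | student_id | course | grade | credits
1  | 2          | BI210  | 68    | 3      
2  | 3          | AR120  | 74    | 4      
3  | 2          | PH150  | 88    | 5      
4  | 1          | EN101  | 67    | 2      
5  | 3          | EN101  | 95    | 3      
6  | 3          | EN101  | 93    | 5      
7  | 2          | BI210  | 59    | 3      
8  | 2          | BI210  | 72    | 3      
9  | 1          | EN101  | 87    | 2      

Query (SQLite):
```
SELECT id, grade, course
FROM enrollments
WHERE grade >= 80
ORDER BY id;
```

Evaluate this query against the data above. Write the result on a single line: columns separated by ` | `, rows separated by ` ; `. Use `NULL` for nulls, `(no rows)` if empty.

grade >= 80: ids {3, 5, 6, 9}

3 | 88 | PH150 ; 5 | 95 | EN101 ; 6 | 93 | EN101 ; 9 | 87 | EN101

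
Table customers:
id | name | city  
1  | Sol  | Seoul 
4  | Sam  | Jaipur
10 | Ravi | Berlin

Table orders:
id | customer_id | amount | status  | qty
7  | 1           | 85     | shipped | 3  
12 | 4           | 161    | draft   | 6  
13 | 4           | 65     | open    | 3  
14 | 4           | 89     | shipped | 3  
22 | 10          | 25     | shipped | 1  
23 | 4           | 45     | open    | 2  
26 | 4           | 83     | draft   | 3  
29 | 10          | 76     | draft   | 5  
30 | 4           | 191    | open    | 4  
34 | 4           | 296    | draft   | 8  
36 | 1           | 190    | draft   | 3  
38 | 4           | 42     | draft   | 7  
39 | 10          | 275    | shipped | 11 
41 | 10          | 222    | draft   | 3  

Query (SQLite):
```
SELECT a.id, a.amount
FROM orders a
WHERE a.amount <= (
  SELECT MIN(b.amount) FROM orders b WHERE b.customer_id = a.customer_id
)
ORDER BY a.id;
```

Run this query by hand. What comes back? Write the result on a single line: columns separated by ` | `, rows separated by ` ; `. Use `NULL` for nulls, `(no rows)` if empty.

7 | 85 ; 22 | 25 ; 38 | 42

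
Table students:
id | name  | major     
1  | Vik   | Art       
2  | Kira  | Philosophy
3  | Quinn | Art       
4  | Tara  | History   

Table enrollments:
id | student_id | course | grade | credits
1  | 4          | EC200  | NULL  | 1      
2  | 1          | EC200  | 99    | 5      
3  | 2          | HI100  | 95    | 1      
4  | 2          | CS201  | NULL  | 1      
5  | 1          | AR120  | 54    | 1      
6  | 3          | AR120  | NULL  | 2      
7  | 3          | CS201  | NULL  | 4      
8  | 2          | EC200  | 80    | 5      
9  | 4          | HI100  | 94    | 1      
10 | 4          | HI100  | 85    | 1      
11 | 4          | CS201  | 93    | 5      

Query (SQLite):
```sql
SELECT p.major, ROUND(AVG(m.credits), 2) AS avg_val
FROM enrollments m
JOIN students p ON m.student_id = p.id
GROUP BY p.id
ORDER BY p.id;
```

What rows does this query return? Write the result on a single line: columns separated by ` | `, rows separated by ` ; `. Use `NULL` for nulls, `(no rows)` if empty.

Join each enrollments row to its students via student_id.
Group joined rows by students.id; compute ROUND(AVG(m.credits), 2) per group.
  1: ids {2, 5} → ROUND(AVG(m.credits), 2)=3
  2: ids {3, 4, 8} → ROUND(AVG(m.credits), 2)=2.33
  3: ids {6, 7} → ROUND(AVG(m.credits), 2)=3
  4: ids {1, 9, 10, 11} → ROUND(AVG(m.credits), 2)=2

Art | 3 ; Philosophy | 2.33 ; Art | 3 ; History | 2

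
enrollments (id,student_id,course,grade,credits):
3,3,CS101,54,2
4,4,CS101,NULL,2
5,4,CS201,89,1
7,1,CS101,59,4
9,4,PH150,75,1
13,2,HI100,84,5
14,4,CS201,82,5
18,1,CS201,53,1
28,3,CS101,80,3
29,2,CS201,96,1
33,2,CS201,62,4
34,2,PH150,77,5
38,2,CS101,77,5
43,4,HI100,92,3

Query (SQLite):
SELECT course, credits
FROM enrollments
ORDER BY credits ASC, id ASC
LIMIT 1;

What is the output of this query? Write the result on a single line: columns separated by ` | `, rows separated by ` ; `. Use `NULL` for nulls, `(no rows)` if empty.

CS201 | 1

Sort by credits asc, tiebreak id asc: (1, id=5), (1, id=9), (1, id=18), (1, id=29) …. Take first 1.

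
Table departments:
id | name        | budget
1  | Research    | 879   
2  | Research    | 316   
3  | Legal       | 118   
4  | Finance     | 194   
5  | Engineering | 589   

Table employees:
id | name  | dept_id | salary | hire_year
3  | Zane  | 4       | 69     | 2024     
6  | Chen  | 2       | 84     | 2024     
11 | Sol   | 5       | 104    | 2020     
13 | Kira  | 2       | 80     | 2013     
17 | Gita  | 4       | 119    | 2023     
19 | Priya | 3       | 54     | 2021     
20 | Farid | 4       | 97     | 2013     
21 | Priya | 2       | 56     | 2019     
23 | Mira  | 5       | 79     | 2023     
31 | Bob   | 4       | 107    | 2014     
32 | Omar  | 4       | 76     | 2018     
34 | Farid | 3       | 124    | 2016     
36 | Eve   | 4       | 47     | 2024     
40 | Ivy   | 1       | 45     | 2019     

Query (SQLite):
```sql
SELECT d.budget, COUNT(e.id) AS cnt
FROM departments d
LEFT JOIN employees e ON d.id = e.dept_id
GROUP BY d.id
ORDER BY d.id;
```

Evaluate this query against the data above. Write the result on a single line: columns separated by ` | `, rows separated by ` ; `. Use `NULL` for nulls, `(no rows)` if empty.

879 | 1 ; 316 | 3 ; 118 | 2 ; 194 | 6 ; 589 | 2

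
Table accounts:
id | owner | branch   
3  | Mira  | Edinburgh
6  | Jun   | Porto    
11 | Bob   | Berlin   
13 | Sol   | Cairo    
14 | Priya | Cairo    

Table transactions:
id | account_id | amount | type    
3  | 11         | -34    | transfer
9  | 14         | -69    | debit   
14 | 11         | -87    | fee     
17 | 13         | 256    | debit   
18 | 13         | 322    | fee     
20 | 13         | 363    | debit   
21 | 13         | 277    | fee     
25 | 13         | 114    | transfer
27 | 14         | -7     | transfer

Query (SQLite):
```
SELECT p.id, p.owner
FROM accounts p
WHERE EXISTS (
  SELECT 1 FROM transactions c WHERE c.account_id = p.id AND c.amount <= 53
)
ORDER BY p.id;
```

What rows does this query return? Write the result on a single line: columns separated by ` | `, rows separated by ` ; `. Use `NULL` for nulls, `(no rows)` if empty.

For each accounts row, check whether any transactions with matching account_id has amount <= 53.
Keep rows where that is true.

11 | Bob ; 14 | Priya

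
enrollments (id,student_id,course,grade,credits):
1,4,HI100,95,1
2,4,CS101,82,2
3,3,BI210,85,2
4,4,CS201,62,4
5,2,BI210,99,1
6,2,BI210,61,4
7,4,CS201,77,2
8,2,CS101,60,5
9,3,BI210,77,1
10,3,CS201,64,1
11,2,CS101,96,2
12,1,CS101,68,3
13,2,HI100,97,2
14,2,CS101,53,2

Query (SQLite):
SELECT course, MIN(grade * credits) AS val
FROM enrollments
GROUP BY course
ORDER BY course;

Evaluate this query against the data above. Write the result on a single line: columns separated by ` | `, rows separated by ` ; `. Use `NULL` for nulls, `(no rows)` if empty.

For each row compute grade * credits.
Group by course; take MIN of the expression per group.
  BI210: ids {3, 5, 6, 9} → MIN(grade * credits)=77
  CS101: ids {2, 8, 11, 12, 14} → MIN(grade * credits)=106
  CS201: ids {4, 7, 10} → MIN(grade * credits)=64
  HI100: ids {1, 13} → MIN(grade * credits)=95

BI210 | 77 ; CS101 | 106 ; CS201 | 64 ; HI100 | 95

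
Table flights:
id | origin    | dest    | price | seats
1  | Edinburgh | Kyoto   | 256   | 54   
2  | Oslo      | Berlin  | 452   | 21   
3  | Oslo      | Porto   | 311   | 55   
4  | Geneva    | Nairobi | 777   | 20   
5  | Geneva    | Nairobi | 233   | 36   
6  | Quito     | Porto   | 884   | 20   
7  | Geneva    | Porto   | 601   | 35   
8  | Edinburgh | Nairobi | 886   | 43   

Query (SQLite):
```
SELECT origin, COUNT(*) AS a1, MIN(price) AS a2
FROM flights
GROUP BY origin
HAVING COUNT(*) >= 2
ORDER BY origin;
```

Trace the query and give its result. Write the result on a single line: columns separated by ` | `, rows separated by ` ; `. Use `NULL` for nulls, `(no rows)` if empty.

Group flights by origin.
Per group compute: COUNT(*), MIN(price).
HAVING: drop groups with fewer than 2 rows.
  Edinburgh: ids {1, 8} → COUNT(*)=2, MIN(price)=256
  Geneva: ids {4, 5, 7} → COUNT(*)=3, MIN(price)=233
  Oslo: ids {2, 3} → COUNT(*)=2, MIN(price)=311
  Quito: ids {6} → COUNT(*)=1, MIN(price)=884

Edinburgh | 2 | 256 ; Geneva | 3 | 233 ; Oslo | 2 | 311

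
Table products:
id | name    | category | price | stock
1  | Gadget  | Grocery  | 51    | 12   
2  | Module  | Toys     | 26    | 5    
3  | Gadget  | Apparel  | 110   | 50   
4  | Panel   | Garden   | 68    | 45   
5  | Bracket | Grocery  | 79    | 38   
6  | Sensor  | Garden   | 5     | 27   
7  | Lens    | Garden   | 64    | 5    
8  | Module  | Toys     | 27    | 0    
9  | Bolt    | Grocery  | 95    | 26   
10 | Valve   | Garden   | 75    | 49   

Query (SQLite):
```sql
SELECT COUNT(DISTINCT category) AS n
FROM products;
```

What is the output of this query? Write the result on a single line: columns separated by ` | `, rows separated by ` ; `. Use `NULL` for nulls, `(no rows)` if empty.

4

Count distinct non-NULL category values.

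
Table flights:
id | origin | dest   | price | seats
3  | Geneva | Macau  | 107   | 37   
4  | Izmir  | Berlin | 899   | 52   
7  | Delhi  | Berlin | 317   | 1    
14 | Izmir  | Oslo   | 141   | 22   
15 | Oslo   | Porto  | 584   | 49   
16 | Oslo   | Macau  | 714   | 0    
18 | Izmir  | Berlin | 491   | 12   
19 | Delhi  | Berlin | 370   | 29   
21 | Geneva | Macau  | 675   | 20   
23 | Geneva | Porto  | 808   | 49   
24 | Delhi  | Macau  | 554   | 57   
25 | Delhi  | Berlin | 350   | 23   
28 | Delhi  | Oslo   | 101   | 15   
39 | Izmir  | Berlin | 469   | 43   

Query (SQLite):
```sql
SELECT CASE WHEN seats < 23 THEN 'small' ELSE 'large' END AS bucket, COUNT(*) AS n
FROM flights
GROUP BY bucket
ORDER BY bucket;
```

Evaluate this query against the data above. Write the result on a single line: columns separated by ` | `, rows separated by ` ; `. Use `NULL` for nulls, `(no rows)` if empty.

large | 8 ; small | 6

Bucket rows by seats < 23 → 'small' else 'large'; count each bucket.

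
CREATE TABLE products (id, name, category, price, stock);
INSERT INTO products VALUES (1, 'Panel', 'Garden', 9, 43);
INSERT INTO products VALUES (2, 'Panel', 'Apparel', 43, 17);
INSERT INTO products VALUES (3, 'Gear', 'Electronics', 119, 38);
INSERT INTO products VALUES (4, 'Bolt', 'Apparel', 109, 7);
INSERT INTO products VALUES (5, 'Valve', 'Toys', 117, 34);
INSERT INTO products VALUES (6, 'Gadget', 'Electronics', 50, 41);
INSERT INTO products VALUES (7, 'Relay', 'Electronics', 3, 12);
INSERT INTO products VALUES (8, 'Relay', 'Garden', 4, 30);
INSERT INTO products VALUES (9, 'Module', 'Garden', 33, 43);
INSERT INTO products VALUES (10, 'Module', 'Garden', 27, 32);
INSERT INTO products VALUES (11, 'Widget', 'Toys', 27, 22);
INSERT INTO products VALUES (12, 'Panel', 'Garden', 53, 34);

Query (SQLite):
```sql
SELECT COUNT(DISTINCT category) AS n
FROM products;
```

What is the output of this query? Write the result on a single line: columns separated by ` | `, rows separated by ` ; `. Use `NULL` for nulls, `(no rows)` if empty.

Count distinct non-NULL category values.

4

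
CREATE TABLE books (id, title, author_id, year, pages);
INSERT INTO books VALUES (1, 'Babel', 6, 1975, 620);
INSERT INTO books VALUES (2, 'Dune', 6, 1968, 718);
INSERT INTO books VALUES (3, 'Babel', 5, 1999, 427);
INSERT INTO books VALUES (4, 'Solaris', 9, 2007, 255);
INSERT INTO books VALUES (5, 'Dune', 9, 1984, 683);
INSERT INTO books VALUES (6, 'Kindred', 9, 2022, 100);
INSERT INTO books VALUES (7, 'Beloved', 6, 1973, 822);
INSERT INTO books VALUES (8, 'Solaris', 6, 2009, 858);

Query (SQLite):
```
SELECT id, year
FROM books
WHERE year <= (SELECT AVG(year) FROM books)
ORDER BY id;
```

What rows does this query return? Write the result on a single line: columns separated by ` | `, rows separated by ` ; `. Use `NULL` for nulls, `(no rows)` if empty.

1 | 1975 ; 2 | 1968 ; 5 | 1984 ; 7 | 1973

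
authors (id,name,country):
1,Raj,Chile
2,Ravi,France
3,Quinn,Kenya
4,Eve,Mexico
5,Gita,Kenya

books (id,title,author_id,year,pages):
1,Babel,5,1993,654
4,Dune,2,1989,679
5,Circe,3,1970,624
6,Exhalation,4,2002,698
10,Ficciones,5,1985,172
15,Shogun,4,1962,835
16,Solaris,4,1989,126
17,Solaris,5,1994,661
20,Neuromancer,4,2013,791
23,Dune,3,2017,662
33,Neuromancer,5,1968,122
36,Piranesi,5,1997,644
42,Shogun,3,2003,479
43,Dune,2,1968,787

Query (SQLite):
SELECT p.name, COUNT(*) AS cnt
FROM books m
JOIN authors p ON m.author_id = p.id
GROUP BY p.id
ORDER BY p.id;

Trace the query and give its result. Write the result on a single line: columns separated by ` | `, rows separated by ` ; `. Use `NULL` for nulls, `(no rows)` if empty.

Ravi | 2 ; Quinn | 3 ; Eve | 4 ; Gita | 5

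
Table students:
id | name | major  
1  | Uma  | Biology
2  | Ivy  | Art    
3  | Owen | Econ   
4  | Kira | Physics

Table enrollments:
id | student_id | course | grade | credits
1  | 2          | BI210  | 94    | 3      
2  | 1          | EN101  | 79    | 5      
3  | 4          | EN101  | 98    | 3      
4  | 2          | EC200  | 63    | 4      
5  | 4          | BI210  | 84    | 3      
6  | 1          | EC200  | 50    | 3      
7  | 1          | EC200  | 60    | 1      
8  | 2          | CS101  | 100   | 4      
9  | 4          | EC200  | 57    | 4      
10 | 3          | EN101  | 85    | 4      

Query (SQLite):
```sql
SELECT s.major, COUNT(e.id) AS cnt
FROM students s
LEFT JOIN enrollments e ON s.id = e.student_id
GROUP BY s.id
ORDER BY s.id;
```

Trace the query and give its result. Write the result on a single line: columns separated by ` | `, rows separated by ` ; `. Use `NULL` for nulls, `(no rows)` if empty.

Biology | 3 ; Art | 3 ; Econ | 1 ; Physics | 3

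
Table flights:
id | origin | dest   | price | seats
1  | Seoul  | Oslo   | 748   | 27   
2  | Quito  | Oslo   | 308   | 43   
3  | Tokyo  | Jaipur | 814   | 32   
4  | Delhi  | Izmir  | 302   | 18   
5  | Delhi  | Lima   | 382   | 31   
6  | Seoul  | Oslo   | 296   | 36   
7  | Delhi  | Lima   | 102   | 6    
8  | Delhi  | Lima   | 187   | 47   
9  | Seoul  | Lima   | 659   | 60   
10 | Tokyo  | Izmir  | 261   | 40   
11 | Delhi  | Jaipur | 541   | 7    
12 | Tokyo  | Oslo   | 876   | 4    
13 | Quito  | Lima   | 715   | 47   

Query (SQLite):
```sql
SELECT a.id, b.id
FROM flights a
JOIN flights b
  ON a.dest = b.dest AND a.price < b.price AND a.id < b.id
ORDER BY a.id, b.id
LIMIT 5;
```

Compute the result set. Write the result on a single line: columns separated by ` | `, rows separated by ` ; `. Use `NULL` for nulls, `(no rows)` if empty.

1 | 12 ; 2 | 12 ; 5 | 9 ; 5 | 13 ; 6 | 12

Pairs (a,b) with same dest, a.price < b.price, a.id < b.id.
dest groups: Izmir:{4,10} Jaipur:{3,11} Lima:{5,7,8,9,13} Oslo:{1,2,6,12}
Ordered by (a.id, b.id); first 5.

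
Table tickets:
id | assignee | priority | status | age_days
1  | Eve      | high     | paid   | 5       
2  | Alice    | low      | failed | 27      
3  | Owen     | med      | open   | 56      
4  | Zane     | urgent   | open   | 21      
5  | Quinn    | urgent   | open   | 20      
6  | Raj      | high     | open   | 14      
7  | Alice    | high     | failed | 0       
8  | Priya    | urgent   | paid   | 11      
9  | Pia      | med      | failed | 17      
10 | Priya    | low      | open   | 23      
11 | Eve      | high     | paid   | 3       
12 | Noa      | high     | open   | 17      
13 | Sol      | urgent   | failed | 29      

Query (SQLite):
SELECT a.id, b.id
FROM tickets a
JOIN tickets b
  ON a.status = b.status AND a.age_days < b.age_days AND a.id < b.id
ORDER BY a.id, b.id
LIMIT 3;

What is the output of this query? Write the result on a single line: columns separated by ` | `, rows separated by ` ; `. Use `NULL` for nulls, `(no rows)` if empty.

Pairs (a,b) with same status, a.age_days < b.age_days, a.id < b.id.
status groups: failed:{2,7,9,13} open:{3,4,5,6,10,12} paid:{1,8,11}
Ordered by (a.id, b.id); first 3.

1 | 8 ; 2 | 13 ; 4 | 10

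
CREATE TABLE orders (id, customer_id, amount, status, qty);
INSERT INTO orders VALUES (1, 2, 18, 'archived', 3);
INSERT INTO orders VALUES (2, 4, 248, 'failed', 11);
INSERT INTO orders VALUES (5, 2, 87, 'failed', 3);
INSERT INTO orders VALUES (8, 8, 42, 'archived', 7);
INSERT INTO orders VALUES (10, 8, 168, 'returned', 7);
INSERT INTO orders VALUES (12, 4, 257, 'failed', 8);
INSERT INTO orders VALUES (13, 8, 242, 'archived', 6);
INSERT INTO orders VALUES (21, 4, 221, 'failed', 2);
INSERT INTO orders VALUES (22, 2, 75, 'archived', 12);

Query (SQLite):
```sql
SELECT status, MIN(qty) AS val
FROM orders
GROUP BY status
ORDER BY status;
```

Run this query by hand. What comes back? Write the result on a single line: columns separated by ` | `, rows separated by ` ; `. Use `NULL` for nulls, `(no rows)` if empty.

Partition orders by status; compute MIN(qty) within each group.
  archived: ids {1, 8, 13, 22} → MIN(qty)=3
  failed: ids {2, 5, 12, 21} → MIN(qty)=2
  returned: ids {10} → MIN(qty)=7

archived | 3 ; failed | 2 ; returned | 7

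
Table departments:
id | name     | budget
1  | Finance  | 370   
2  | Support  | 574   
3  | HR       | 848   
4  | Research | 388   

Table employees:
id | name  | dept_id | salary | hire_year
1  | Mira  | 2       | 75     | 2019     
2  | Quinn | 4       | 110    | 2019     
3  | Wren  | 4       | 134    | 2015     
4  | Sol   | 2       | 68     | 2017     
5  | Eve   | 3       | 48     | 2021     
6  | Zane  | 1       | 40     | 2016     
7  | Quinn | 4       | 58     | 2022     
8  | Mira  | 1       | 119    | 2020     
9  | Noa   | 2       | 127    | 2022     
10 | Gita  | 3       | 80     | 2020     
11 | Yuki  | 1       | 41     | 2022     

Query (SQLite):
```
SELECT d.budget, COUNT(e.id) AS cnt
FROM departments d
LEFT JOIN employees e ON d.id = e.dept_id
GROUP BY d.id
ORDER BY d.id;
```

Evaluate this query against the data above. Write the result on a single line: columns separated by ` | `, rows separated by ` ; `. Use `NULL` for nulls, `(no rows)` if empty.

LEFT JOIN keeps every departments row; unmatched ones get NULL for employees columns.
Group by departments.id and compute COUNT(e.id). COUNT(col) of an all-NULL group is 0.
  1: ids {6, 8, 11} → COUNT(e.id)=3
  2: ids {1, 4, 9} → COUNT(e.id)=3
  3: ids {5, 10} → COUNT(e.id)=2
  4: ids {2, 3, 7} → COUNT(e.id)=3

370 | 3 ; 574 | 3 ; 848 | 2 ; 388 | 3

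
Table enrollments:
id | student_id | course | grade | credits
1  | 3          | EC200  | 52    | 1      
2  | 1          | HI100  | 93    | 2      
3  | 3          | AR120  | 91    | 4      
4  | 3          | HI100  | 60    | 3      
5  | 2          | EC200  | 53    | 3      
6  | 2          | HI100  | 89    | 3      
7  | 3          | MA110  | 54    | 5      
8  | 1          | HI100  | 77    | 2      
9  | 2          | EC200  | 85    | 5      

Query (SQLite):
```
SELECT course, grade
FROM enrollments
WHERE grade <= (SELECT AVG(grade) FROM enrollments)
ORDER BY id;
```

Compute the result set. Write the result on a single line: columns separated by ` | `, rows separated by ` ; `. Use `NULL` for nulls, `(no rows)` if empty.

EC200 | 52 ; HI100 | 60 ; EC200 | 53 ; MA110 | 54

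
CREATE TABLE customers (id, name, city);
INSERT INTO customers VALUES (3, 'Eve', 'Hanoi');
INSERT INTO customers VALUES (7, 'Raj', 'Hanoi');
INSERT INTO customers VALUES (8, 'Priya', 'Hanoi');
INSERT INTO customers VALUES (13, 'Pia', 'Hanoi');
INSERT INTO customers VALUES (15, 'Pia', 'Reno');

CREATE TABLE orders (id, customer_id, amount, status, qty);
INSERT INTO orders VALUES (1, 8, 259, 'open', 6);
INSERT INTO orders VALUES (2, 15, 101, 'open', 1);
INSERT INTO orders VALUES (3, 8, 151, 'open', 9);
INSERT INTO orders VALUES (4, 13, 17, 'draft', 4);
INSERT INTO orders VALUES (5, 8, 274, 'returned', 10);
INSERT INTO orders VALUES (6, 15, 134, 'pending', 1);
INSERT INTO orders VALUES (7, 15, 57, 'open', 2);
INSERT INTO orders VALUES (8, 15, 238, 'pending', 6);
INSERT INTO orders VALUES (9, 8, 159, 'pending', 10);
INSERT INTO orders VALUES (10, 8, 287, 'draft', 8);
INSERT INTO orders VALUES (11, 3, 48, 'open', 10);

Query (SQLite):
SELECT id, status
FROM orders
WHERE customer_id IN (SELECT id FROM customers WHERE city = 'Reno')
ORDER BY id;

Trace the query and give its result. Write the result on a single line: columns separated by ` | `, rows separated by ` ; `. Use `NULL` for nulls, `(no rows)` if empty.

2 | open ; 6 | pending ; 7 | open ; 8 | pending

Inner query: customers.id where city = 'Reno'.
Outer: keep orders rows whose customer_id is in that set.
Inner query → {15}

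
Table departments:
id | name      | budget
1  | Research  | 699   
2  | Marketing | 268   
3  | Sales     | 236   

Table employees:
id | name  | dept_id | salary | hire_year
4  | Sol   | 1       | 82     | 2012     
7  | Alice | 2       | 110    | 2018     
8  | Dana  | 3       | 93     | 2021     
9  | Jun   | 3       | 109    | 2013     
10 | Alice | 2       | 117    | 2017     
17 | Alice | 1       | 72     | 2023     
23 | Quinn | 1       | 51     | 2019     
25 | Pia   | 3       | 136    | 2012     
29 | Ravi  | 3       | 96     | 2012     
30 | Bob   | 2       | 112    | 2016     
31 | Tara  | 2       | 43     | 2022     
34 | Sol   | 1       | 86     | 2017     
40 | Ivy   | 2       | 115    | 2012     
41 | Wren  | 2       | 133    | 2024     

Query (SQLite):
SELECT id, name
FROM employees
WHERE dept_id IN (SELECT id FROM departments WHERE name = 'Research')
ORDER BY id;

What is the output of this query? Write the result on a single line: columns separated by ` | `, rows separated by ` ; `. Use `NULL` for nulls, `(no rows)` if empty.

4 | Sol ; 17 | Alice ; 23 | Quinn ; 34 | Sol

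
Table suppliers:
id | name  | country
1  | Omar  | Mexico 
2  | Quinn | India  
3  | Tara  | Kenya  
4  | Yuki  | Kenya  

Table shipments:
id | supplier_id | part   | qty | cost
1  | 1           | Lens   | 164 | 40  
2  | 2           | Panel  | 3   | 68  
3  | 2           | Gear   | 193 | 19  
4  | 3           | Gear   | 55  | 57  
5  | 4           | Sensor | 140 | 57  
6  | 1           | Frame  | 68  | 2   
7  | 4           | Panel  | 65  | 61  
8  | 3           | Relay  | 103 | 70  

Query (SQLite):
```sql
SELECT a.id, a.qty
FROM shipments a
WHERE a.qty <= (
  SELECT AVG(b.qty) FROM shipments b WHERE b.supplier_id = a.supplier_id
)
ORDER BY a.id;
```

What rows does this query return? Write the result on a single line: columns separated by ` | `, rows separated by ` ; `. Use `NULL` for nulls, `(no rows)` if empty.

2 | 3 ; 4 | 55 ; 6 | 68 ; 7 | 65

For each shipments row a, compute AVG(qty) over rows sharing a.supplier_id.
Keep row a if a.qty <= that per-group AVG.
  supplier_id=1: AVG(qty) = 116.0
  supplier_id=2: AVG(qty) = 98.0
  supplier_id=3: AVG(qty) = 79.0
  supplier_id=4: AVG(qty) = 102.5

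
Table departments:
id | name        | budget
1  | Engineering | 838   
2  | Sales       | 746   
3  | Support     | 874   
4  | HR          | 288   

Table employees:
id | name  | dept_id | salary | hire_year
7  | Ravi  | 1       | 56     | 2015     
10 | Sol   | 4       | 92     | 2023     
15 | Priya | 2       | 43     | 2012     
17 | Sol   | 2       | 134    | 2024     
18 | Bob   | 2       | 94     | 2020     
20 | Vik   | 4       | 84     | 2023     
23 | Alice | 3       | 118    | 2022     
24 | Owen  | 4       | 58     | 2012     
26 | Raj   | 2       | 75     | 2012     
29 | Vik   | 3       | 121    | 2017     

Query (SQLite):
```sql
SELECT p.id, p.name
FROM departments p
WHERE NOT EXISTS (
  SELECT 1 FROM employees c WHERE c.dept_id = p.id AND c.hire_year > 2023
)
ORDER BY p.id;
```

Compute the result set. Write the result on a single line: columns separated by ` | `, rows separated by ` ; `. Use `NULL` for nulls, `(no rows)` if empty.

1 | Engineering ; 3 | Support ; 4 | HR

For each departments row, check whether any employees with matching dept_id has hire_year > 2023.
Keep rows where that is false.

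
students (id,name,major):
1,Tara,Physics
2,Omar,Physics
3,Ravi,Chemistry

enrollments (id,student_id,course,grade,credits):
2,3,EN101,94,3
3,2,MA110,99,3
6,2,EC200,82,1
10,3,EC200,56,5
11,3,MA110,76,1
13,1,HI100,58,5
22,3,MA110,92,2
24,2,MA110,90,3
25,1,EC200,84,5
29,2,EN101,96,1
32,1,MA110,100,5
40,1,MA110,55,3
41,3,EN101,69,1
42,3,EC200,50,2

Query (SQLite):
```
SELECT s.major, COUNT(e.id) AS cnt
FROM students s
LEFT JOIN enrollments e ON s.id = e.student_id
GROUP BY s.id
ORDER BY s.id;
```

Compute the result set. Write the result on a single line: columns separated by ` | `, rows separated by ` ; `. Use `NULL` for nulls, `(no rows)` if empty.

Physics | 4 ; Physics | 4 ; Chemistry | 6

LEFT JOIN keeps every students row; unmatched ones get NULL for enrollments columns.
Group by students.id and compute COUNT(e.id). COUNT(col) of an all-NULL group is 0.
  1: ids {13, 25, 32, 40} → COUNT(e.id)=4
  2: ids {3, 6, 24, 29} → COUNT(e.id)=4
  3: ids {2, 10, 11, 22, 41, 42} → COUNT(e.id)=6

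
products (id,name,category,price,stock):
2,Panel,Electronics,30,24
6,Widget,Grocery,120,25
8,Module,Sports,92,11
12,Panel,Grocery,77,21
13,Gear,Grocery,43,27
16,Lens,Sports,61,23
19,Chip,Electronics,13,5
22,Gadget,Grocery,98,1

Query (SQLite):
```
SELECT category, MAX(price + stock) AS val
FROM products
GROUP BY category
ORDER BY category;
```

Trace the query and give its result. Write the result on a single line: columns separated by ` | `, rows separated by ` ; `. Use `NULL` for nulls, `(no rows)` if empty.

For each row compute price + stock.
Group by category; take MAX of the expression per group.
  Electronics: ids {2, 19} → MAX(price + stock)=54
  Grocery: ids {6, 12, 13, 22} → MAX(price + stock)=145
  Sports: ids {8, 16} → MAX(price + stock)=103

Electronics | 54 ; Grocery | 145 ; Sports | 103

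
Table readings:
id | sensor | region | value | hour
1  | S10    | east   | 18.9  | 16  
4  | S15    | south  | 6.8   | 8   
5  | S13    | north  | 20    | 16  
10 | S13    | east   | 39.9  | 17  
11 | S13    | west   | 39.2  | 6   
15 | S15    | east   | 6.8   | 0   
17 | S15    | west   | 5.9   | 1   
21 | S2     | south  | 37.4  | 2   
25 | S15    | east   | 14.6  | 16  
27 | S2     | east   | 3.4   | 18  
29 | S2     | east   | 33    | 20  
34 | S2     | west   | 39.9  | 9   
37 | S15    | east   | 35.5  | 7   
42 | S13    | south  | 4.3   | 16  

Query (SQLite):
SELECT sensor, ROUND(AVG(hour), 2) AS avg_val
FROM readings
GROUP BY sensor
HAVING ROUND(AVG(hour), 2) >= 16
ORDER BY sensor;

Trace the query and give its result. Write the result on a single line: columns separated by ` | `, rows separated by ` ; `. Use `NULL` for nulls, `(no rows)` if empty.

S10 | 16

Partition readings by sensor; compute ROUND(AVG(hour), 2) within each group.
HAVING: keep groups where ROUND(AVG(hour), 2) >= 16.
  S10: ids {1} → ROUND(AVG(hour), 2)=16
  S13: ids {5, 10, 11, 42} → ROUND(AVG(hour), 2)=13.75
  S15: ids {4, 15, 17, 25, 37} → ROUND(AVG(hour), 2)=6.4
  S2: ids {21, 27, 29, 34} → ROUND(AVG(hour), 2)=12.25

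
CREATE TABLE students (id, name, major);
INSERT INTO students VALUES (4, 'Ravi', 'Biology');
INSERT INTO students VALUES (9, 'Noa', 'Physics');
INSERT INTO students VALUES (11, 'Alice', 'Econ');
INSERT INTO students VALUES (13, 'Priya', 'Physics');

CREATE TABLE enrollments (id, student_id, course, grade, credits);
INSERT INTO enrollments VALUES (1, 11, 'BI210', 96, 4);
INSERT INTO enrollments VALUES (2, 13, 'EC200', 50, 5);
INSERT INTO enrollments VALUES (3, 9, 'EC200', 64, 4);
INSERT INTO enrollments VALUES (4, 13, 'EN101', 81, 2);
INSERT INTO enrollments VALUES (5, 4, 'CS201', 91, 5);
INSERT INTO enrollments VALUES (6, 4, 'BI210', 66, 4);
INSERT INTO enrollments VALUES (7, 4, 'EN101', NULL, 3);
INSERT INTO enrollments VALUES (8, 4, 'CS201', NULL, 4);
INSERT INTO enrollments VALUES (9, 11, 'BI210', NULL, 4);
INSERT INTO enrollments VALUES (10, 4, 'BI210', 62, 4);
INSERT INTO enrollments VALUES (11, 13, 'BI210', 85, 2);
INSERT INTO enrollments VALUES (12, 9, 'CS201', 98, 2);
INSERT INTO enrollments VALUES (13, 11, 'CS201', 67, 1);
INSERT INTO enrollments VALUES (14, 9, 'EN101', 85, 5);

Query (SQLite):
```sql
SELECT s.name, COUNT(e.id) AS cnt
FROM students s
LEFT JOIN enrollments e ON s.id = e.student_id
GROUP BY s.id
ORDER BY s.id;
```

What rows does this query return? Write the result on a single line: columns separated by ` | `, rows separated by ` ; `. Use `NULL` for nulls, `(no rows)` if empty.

LEFT JOIN keeps every students row; unmatched ones get NULL for enrollments columns.
Group by students.id and compute COUNT(e.id). COUNT(col) of an all-NULL group is 0.
  4: ids {5, 6, 7, 8, 10} → COUNT(e.id)=5
  9: ids {3, 12, 14} → COUNT(e.id)=3
  11: ids {1, 9, 13} → COUNT(e.id)=3
  13: ids {2, 4, 11} → COUNT(e.id)=3

Ravi | 5 ; Noa | 3 ; Alice | 3 ; Priya | 3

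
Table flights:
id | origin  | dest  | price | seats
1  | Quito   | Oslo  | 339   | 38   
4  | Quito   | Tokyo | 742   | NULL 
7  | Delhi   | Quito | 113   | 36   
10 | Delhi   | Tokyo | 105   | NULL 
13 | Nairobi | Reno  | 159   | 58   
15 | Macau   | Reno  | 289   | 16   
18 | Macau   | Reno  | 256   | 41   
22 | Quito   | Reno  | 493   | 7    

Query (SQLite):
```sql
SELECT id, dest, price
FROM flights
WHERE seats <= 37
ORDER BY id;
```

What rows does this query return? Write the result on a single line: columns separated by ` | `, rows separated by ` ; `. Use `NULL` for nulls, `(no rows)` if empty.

7 | Quito | 113 ; 15 | Reno | 289 ; 22 | Reno | 493

seats <= 37: ids {7, 15, 22}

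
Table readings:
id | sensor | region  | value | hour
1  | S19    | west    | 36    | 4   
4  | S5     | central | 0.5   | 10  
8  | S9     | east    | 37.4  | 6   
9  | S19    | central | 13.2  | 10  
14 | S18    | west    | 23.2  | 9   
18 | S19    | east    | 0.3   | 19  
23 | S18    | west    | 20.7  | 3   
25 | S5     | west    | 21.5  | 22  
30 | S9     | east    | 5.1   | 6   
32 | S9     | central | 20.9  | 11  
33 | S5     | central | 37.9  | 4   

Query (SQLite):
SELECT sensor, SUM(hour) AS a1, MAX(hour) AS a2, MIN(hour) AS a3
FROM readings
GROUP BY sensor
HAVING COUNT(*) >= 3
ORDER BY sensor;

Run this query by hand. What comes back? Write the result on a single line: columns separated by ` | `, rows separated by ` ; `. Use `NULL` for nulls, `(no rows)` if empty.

Group readings by sensor.
Per group compute: SUM(hour), MAX(hour), MIN(hour).
HAVING: drop groups with fewer than 3 rows.
  S18: ids {14, 23} → SUM(hour)=12, MAX(hour)=9, MIN(hour)=3
  S19: ids {1, 9, 18} → SUM(hour)=33, MAX(hour)=19, MIN(hour)=4
  S5: ids {4, 25, 33} → SUM(hour)=36, MAX(hour)=22, MIN(hour)=4
  S9: ids {8, 30, 32} → SUM(hour)=23, MAX(hour)=11, MIN(hour)=6

S19 | 33 | 19 | 4 ; S5 | 36 | 22 | 4 ; S9 | 23 | 11 | 6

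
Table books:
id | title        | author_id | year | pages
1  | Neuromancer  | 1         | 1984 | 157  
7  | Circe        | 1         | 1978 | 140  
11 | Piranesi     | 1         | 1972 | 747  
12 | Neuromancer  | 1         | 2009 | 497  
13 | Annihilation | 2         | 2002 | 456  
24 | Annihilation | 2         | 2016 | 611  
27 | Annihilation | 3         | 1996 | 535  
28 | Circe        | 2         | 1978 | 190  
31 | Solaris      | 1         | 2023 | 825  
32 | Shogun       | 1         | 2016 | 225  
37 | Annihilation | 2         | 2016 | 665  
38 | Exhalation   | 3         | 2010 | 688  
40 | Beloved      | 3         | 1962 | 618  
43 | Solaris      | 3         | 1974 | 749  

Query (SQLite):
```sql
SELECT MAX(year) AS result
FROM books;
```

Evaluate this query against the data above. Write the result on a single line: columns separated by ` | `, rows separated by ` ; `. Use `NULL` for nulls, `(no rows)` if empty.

2023

All year values: [1984, 1978, 1972, 2009, 2002, 2016, 1996, 1978, 2023, 2016, 2016, 2010, 1962, 1974].
MAX of non-NULL values = 2023.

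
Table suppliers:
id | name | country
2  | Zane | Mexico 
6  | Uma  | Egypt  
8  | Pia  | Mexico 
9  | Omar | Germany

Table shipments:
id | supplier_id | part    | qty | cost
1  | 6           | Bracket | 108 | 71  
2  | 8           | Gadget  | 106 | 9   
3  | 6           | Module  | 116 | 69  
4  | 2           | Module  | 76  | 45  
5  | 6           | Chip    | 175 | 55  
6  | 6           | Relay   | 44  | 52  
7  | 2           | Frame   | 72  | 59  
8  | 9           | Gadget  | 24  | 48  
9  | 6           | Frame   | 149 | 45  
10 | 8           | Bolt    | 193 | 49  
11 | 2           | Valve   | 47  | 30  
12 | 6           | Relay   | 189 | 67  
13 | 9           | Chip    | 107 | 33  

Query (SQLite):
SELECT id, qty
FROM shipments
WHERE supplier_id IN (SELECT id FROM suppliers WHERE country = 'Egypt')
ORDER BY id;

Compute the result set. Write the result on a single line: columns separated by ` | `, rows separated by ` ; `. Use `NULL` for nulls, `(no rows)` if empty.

1 | 108 ; 3 | 116 ; 5 | 175 ; 6 | 44 ; 9 | 149 ; 12 | 189

Inner query: suppliers.id where country = 'Egypt'.
Outer: keep shipments rows whose supplier_id is in that set.
Inner query → {6}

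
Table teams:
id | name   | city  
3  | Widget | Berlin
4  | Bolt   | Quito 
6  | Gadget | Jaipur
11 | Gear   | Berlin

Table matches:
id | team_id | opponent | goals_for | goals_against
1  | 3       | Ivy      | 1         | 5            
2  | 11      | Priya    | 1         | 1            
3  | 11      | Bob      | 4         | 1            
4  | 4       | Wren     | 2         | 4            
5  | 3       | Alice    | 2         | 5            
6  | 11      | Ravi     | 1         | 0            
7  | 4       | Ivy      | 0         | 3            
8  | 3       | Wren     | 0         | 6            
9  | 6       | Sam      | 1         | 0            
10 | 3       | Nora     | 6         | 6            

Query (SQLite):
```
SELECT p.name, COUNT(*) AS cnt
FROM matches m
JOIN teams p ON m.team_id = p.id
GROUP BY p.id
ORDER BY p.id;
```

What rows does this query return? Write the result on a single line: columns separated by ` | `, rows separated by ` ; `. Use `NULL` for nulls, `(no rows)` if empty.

Join each matches row to its teams via team_id.
Group joined rows by teams.id; compute COUNT(*) per group.
  3: ids {1, 5, 8, 10} → COUNT(*)=4
  4: ids {4, 7} → COUNT(*)=2
  6: ids {9} → COUNT(*)=1
  11: ids {2, 3, 6} → COUNT(*)=3

Widget | 4 ; Bolt | 2 ; Gadget | 1 ; Gear | 3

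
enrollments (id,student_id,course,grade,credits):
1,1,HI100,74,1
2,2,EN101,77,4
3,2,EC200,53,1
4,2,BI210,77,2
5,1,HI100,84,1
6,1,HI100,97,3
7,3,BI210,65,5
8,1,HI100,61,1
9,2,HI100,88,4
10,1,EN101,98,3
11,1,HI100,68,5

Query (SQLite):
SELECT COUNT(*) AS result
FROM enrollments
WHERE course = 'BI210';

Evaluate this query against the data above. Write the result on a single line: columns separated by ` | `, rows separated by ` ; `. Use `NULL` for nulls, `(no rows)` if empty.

Rows where course='BI210' → credits values: [2, 5].
COUNT(*) counts rows → 2.

2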